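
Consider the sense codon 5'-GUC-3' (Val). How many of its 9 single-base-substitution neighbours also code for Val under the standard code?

Position 1: none → 0 synonymous.
Position 2: none → 0 synonymous.
Position 3: GUU, GUA, GUG → 3 synonymous.
Total: 0 + 0 + 3 = 3.

3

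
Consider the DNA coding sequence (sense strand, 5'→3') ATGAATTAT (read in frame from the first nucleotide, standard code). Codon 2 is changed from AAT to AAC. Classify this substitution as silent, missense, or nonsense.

silent

Position 6 falls in codon 2: AAT → Asn.
After the substitution the codon is AAC → Asn.
Both encode Asn, so the change is synonymous.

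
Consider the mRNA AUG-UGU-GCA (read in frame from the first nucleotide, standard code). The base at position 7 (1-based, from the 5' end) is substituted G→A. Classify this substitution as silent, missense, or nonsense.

Position 7 falls in codon 3: GCA → Ala.
After the substitution the codon is ACA → Thr.
Ala ≠ Thr, so this is a missense mutation.

missense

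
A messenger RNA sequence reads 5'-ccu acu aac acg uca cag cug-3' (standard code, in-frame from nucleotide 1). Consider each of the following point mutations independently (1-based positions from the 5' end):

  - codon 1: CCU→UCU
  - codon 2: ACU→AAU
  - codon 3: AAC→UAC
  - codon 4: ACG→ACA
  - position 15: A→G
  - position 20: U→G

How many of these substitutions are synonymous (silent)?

2

Codon 1: CCU (Pro) → UCU (Ser) — missense.
Codon 2: ACU (Thr) → AAU (Asn) — missense.
Codon 3: AAC (Asn) → UAC (Tyr) — missense.
Codon 4: ACG (Thr) → ACA (Thr) — synonymous.
Codon 5: UCA (Ser) → UCG (Ser) — synonymous.
Codon 7: CUG (Leu) → CGG (Arg) — missense.
Synonymous: 2 of 6.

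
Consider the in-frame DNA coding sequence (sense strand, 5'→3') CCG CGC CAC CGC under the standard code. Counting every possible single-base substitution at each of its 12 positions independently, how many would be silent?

Codon 1 (CCG, Pro): 3 synonymous substitutions.
Codon 2 (CGC, Arg): 3 synonymous substitutions.
Codon 3 (CAC, His): 1 synonymous substitution.
Codon 4 (CGC, Arg): 3 synonymous substitutions.
Total: 3 + 3 + 1 + 3 = 10.

10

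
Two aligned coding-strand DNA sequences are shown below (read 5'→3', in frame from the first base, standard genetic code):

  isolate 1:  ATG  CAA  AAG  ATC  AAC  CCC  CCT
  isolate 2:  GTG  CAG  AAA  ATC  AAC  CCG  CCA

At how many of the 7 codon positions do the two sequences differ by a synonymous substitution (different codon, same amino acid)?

4

Codon 1: ATG Met / GTG Val — nonsynonymous.
Codon 2: CAA Gln / CAG Gln — synonymous.
Codon 3: AAG Lys / AAA Lys — synonymous.
Codon 4: ATC Ile / ATC Ile — identical.
Codon 5: AAC Asn / AAC Asn — identical.
Codon 6: CCC Pro / CCG Pro — synonymous.
Codon 7: CCT Pro / CCA Pro — synonymous.
Synonymous differences: 4.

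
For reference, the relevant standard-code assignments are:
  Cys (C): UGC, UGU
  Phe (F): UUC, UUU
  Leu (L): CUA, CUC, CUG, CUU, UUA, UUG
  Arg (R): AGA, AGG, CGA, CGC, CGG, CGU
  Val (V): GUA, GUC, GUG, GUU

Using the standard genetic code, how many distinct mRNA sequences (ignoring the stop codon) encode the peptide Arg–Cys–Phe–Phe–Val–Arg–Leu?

6912

Arg: 6 codons.
Cys: 2 codons.
Phe: 2 codons.
Phe: 2 codons.
Val: 4 codons.
Arg: 6 codons.
Leu: 6 codons.
6 × 2 × 2 × 2 × 4 × 6 × 6 = 6912.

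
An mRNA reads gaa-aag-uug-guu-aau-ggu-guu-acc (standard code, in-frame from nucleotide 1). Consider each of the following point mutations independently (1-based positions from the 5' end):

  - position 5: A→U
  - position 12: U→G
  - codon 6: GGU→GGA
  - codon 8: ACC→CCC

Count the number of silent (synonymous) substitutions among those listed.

Codon 2: AAG (Lys) → AUG (Met) — missense.
Codon 4: GUU (Val) → GUG (Val) — synonymous.
Codon 6: GGU (Gly) → GGA (Gly) — synonymous.
Codon 8: ACC (Thr) → CCC (Pro) — missense.
Synonymous: 2 of 4.

2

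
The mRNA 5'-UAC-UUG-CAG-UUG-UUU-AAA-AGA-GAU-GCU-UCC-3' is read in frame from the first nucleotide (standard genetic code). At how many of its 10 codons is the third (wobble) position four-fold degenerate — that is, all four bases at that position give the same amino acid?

2

Codon 1 UAC (Tyr): third position 2-fold.
Codon 2 UUG (Leu): third position 2-fold.
Codon 3 CAG (Gln): third position 2-fold.
Codon 4 UUG (Leu): third position 2-fold.
Codon 5 UUU (Phe): third position 2-fold.
Codon 6 AAA (Lys): third position 2-fold.
Codon 7 AGA (Arg): third position 2-fold.
Codon 8 GAU (Asp): third position 2-fold.
Codon 9 GCU (Ala): third position 4-fold.
Codon 10 UCC (Ser): third position 4-fold.
Four-fold degenerate third positions: 2.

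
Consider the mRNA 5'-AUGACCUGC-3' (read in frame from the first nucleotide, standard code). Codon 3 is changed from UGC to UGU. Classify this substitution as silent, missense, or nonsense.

Position 9 falls in codon 3: UGC → Cys.
After the substitution the codon is UGU → Cys.
Both encode Cys, so the change is synonymous.

silent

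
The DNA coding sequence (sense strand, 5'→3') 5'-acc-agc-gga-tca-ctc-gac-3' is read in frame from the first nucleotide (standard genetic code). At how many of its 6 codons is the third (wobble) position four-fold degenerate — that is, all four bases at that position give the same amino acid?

4

Codon 1 ACC (Thr): third position 4-fold.
Codon 2 AGC (Ser): third position 2-fold.
Codon 3 GGA (Gly): third position 4-fold.
Codon 4 TCA (Ser): third position 4-fold.
Codon 5 CTC (Leu): third position 4-fold.
Codon 6 GAC (Asp): third position 2-fold.
Four-fold degenerate third positions: 4.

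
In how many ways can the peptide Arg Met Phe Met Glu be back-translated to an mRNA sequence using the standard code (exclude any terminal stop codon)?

Arg: 6 codons.
Met: 1 codon.
Phe: 2 codons.
Met: 1 codon.
Glu: 2 codons.
6 × 1 × 2 × 1 × 2 = 24.

24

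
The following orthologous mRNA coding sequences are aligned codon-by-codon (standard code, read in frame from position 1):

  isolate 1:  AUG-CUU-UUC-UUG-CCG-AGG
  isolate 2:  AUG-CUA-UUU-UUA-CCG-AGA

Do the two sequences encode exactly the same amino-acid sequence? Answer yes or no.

Codon 1: AUG Met / AUG Met — identical.
Codon 2: CUU Leu / CUA Leu — synonymous.
Codon 3: UUC Phe / UUU Phe — synonymous.
Codon 4: UUG Leu / UUA Leu — synonymous.
Codon 5: CCG Pro / CCG Pro — identical.
Codon 6: AGG Arg / AGA Arg — synonymous.
Nonsynonymous differences: 0 → same protein.

yes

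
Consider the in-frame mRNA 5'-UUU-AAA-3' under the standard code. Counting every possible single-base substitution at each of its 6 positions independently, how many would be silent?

Codon 1 (UUU, Phe): 1 synonymous substitution.
Codon 2 (AAA, Lys): 1 synonymous substitution.
Total: 1 + 1 = 2.

2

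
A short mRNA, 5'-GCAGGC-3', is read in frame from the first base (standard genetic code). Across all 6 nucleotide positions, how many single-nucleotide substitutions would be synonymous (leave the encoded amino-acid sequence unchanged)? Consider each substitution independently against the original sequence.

6

Codon 1 (GCA, Ala): 3 synonymous substitutions.
Codon 2 (GGC, Gly): 3 synonymous substitutions.
Total: 3 + 3 = 6.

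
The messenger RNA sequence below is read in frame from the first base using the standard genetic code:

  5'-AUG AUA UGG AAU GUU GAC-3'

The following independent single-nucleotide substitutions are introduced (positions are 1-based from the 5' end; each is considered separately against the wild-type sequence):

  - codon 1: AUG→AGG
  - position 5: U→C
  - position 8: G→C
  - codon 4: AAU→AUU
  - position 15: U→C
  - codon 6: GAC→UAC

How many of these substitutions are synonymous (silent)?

1

Codon 1: AUG (Met) → AGG (Arg) — missense.
Codon 2: AUA (Ile) → ACA (Thr) — missense.
Codon 3: UGG (Trp) → UCG (Ser) — missense.
Codon 4: AAU (Asn) → AUU (Ile) — missense.
Codon 5: GUU (Val) → GUC (Val) — synonymous.
Codon 6: GAC (Asp) → UAC (Tyr) — missense.
Synonymous: 1 of 6.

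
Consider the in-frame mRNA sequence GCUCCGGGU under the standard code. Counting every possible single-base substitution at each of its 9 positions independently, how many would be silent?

9

Codon 1 (GCU, Ala): 3 synonymous substitutions.
Codon 2 (CCG, Pro): 3 synonymous substitutions.
Codon 3 (GGU, Gly): 3 synonymous substitutions.
Total: 3 + 3 + 3 = 9.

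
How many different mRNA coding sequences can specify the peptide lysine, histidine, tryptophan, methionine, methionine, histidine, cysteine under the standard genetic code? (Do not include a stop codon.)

Lys: 2 codons.
His: 2 codons.
Trp: 1 codon.
Met: 1 codon.
Met: 1 codon.
His: 2 codons.
Cys: 2 codons.
2 × 2 × 1 × 1 × 1 × 2 × 2 = 16.

16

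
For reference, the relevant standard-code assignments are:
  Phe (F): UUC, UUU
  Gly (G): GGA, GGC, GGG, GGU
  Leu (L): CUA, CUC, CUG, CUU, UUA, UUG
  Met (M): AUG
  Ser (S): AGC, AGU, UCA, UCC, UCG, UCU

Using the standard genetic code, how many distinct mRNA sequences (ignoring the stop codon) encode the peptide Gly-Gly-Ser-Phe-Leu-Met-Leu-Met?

Gly: 4 codons.
Gly: 4 codons.
Ser: 6 codons.
Phe: 2 codons.
Leu: 6 codons.
Met: 1 codon.
Leu: 6 codons.
Met: 1 codon.
4 × 4 × 6 × 2 × 6 × 1 × 6 × 1 = 6912.

6912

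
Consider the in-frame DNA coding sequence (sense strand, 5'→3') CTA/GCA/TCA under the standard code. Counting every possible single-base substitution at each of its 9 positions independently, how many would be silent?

10

Codon 1 (CTA, Leu): 4 synonymous substitutions.
Codon 2 (GCA, Ala): 3 synonymous substitutions.
Codon 3 (TCA, Ser): 3 synonymous substitutions.
Total: 4 + 3 + 3 = 10.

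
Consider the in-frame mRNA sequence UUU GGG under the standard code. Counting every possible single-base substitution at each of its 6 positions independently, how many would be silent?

4

Codon 1 (UUU, Phe): 1 synonymous substitution.
Codon 2 (GGG, Gly): 3 synonymous substitutions.
Total: 1 + 3 = 4.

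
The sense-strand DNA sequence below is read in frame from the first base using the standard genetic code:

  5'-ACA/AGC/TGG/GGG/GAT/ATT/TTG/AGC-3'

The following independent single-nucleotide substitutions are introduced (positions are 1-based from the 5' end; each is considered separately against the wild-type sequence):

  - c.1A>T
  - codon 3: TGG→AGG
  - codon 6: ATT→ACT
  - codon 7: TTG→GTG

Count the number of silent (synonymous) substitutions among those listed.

Codon 1: ACA (Thr) → TCA (Ser) — missense.
Codon 3: TGG (Trp) → AGG (Arg) — missense.
Codon 6: ATT (Ile) → ACT (Thr) — missense.
Codon 7: TTG (Leu) → GTG (Val) — missense.
Synonymous: 0 of 4.

0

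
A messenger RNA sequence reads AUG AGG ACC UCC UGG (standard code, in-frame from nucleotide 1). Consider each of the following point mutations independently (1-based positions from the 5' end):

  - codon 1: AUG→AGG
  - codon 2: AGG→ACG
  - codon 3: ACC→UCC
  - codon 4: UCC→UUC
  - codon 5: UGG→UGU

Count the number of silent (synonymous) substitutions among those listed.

Codon 1: AUG (Met) → AGG (Arg) — missense.
Codon 2: AGG (Arg) → ACG (Thr) — missense.
Codon 3: ACC (Thr) → UCC (Ser) — missense.
Codon 4: UCC (Ser) → UUC (Phe) — missense.
Codon 5: UGG (Trp) → UGU (Cys) — missense.
Synonymous: 0 of 5.

0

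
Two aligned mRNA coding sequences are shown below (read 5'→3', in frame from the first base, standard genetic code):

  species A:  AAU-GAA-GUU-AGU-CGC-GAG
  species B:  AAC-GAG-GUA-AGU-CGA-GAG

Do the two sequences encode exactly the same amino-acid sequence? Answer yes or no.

yes

Codon 1: AAU Asn / AAC Asn — synonymous.
Codon 2: GAA Glu / GAG Glu — synonymous.
Codon 3: GUU Val / GUA Val — synonymous.
Codon 4: AGU Ser / AGU Ser — identical.
Codon 5: CGC Arg / CGA Arg — synonymous.
Codon 6: GAG Glu / GAG Glu — identical.
Nonsynonymous differences: 0 → same protein.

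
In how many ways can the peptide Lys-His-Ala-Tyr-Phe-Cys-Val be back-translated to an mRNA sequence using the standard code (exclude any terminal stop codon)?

Lys: 2 codons.
His: 2 codons.
Ala: 4 codons.
Tyr: 2 codons.
Phe: 2 codons.
Cys: 2 codons.
Val: 4 codons.
2 × 2 × 4 × 2 × 2 × 2 × 4 = 512.

512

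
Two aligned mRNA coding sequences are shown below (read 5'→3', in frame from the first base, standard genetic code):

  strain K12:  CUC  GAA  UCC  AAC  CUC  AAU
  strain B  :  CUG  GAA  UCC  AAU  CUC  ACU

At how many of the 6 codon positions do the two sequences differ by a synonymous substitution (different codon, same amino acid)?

Codon 1: CUC Leu / CUG Leu — synonymous.
Codon 2: GAA Glu / GAA Glu — identical.
Codon 3: UCC Ser / UCC Ser — identical.
Codon 4: AAC Asn / AAU Asn — synonymous.
Codon 5: CUC Leu / CUC Leu — identical.
Codon 6: AAU Asn / ACU Thr — nonsynonymous.
Synonymous differences: 2.

2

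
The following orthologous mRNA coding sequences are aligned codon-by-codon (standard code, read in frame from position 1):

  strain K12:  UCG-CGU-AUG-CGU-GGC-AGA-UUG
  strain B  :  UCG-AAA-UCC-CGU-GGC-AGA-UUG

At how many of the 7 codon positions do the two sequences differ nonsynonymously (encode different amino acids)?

2

Codon 1: UCG Ser / UCG Ser — identical.
Codon 2: CGU Arg / AAA Lys — nonsynonymous.
Codon 3: AUG Met / UCC Ser — nonsynonymous.
Codon 4: CGU Arg / CGU Arg — identical.
Codon 5: GGC Gly / GGC Gly — identical.
Codon 6: AGA Arg / AGA Arg — identical.
Codon 7: UUG Leu / UUG Leu — identical.
Nonsynonymous differences: 2.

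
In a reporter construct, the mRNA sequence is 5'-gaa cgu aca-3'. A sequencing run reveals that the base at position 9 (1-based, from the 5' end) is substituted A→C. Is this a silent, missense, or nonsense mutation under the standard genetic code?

Position 9 falls in codon 3: ACA → Thr.
After the substitution the codon is ACC → Thr.
Both encode Thr, so the change is synonymous.

silent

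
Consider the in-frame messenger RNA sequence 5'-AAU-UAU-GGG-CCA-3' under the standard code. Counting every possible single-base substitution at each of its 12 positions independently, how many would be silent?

Codon 1 (AAU, Asn): 1 synonymous substitution.
Codon 2 (UAU, Tyr): 1 synonymous substitution.
Codon 3 (GGG, Gly): 3 synonymous substitutions.
Codon 4 (CCA, Pro): 3 synonymous substitutions.
Total: 1 + 1 + 3 + 3 = 8.

8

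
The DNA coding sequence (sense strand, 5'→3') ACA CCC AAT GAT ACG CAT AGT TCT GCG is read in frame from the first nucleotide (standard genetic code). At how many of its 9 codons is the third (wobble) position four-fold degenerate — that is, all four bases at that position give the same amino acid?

Codon 1 ACA (Thr): third position 4-fold.
Codon 2 CCC (Pro): third position 4-fold.
Codon 3 AAT (Asn): third position 2-fold.
Codon 4 GAT (Asp): third position 2-fold.
Codon 5 ACG (Thr): third position 4-fold.
Codon 6 CAT (His): third position 2-fold.
Codon 7 AGT (Ser): third position 2-fold.
Codon 8 TCT (Ser): third position 4-fold.
Codon 9 GCG (Ala): third position 4-fold.
Four-fold degenerate third positions: 5.

5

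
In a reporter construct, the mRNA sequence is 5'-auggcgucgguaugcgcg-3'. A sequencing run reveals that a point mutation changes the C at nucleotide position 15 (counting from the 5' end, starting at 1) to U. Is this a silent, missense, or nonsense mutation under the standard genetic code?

Position 15 falls in codon 5: UGC → Cys.
After the substitution the codon is UGU → Cys.
Both encode Cys, so the change is synonymous.

silent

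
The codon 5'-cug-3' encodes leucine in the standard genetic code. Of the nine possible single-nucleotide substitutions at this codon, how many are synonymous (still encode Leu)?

Position 1: UUG → 1 synonymous.
Position 2: none → 0 synonymous.
Position 3: CUU, CUC, CUA → 3 synonymous.
Total: 1 + 0 + 3 = 4.

4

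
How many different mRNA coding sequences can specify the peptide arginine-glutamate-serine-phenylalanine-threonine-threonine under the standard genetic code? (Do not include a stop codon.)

2304

Arg: 6 codons.
Glu: 2 codons.
Ser: 6 codons.
Phe: 2 codons.
Thr: 4 codons.
Thr: 4 codons.
6 × 2 × 6 × 2 × 4 × 4 = 2304.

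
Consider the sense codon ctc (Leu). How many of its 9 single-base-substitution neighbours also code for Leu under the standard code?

Position 1: none → 0 synonymous.
Position 2: none → 0 synonymous.
Position 3: CTT, CTA, CTG → 3 synonymous.
Total: 0 + 0 + 3 = 3.

3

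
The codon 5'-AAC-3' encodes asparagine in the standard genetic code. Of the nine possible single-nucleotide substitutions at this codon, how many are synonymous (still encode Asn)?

Position 1: none → 0 synonymous.
Position 2: none → 0 synonymous.
Position 3: AAU → 1 synonymous.
Total: 0 + 0 + 1 = 1.

1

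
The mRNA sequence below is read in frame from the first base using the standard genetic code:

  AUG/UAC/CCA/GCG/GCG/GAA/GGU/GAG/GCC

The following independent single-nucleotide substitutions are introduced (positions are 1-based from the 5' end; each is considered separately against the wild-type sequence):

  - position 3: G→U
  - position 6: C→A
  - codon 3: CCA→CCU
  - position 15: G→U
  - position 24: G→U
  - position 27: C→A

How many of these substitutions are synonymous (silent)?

3

Codon 1: AUG (Met) → AUU (Ile) — missense.
Codon 2: UAC (Tyr) → UAA (Stop) — nonsense.
Codon 3: CCA (Pro) → CCU (Pro) — synonymous.
Codon 5: GCG (Ala) → GCU (Ala) — synonymous.
Codon 8: GAG (Glu) → GAU (Asp) — missense.
Codon 9: GCC (Ala) → GCA (Ala) — synonymous.
Synonymous: 3 of 6.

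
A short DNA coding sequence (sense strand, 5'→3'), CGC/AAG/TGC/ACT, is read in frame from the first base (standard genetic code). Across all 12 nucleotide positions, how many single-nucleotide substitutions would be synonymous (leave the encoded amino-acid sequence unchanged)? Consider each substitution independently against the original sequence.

Codon 1 (CGC, Arg): 3 synonymous substitutions.
Codon 2 (AAG, Lys): 1 synonymous substitution.
Codon 3 (TGC, Cys): 1 synonymous substitution.
Codon 4 (ACT, Thr): 3 synonymous substitutions.
Total: 3 + 1 + 1 + 3 = 8.

8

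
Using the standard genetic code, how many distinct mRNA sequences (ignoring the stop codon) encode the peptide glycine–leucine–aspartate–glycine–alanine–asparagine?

1536

Gly: 4 codons.
Leu: 6 codons.
Asp: 2 codons.
Gly: 4 codons.
Ala: 4 codons.
Asn: 2 codons.
4 × 6 × 2 × 4 × 4 × 2 = 1536.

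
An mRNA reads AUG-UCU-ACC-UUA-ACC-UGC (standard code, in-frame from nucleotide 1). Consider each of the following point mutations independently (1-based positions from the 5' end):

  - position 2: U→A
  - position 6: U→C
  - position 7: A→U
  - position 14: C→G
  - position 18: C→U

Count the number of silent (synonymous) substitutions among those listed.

Codon 1: AUG (Met) → AAG (Lys) — missense.
Codon 2: UCU (Ser) → UCC (Ser) — synonymous.
Codon 3: ACC (Thr) → UCC (Ser) — missense.
Codon 5: ACC (Thr) → AGC (Ser) — missense.
Codon 6: UGC (Cys) → UGU (Cys) — synonymous.
Synonymous: 2 of 5.

2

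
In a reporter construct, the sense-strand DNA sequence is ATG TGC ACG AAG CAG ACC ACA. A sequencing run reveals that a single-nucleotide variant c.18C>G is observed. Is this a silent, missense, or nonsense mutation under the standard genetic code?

Position 18 falls in codon 6: ACC → Thr.
After the substitution the codon is ACG → Thr.
Both encode Thr, so the change is synonymous.

silent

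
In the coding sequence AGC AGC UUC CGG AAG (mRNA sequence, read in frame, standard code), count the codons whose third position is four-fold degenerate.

1

Codon 1 AGC (Ser): third position 2-fold.
Codon 2 AGC (Ser): third position 2-fold.
Codon 3 UUC (Phe): third position 2-fold.
Codon 4 CGG (Arg): third position 4-fold.
Codon 5 AAG (Lys): third position 2-fold.
Four-fold degenerate third positions: 1.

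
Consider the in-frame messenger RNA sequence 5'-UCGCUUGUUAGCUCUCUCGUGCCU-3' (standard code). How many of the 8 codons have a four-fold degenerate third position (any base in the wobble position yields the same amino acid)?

7

Codon 1 UCG (Ser): third position 4-fold.
Codon 2 CUU (Leu): third position 4-fold.
Codon 3 GUU (Val): third position 4-fold.
Codon 4 AGC (Ser): third position 2-fold.
Codon 5 UCU (Ser): third position 4-fold.
Codon 6 CUC (Leu): third position 4-fold.
Codon 7 GUG (Val): third position 4-fold.
Codon 8 CCU (Pro): third position 4-fold.
Four-fold degenerate third positions: 7.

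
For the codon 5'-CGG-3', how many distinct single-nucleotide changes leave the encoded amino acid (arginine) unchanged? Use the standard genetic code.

4

Position 1: AGG → 1 synonymous.
Position 2: none → 0 synonymous.
Position 3: CGT, CGC, CGA → 3 synonymous.
Total: 1 + 0 + 3 = 4.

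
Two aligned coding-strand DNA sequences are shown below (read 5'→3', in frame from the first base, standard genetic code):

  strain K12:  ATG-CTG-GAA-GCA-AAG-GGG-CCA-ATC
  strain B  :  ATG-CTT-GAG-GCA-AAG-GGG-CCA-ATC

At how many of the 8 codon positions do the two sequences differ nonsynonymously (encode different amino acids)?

Codon 1: ATG Met / ATG Met — identical.
Codon 2: CTG Leu / CTT Leu — synonymous.
Codon 3: GAA Glu / GAG Glu — synonymous.
Codon 4: GCA Ala / GCA Ala — identical.
Codon 5: AAG Lys / AAG Lys — identical.
Codon 6: GGG Gly / GGG Gly — identical.
Codon 7: CCA Pro / CCA Pro — identical.
Codon 8: ATC Ile / ATC Ile — identical.
Nonsynonymous differences: 0.

0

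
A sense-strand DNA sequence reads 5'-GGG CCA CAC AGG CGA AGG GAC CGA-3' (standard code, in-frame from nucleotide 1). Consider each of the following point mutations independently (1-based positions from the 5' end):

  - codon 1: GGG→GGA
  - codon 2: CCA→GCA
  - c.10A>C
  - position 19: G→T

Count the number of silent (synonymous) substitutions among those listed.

2

Codon 1: GGG (Gly) → GGA (Gly) — synonymous.
Codon 2: CCA (Pro) → GCA (Ala) — missense.
Codon 4: AGG (Arg) → CGG (Arg) — synonymous.
Codon 7: GAC (Asp) → TAC (Tyr) — missense.
Synonymous: 2 of 4.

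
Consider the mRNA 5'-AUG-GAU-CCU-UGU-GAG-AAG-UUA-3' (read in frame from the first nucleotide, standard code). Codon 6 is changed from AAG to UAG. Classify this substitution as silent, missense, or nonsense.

nonsense

Position 16 falls in codon 6: AAG → Lys.
After the substitution the codon is UAG → Stop.
The new codon is a stop codon, so this is a nonsense mutation.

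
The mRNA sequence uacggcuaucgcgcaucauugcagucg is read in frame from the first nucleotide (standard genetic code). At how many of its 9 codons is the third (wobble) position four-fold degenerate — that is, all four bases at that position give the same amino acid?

5

Codon 1 UAC (Tyr): third position 2-fold.
Codon 2 GGC (Gly): third position 4-fold.
Codon 3 UAU (Tyr): third position 2-fold.
Codon 4 CGC (Arg): third position 4-fold.
Codon 5 GCA (Ala): third position 4-fold.
Codon 6 UCA (Ser): third position 4-fold.
Codon 7 UUG (Leu): third position 2-fold.
Codon 8 CAG (Gln): third position 2-fold.
Codon 9 UCG (Ser): third position 4-fold.
Four-fold degenerate third positions: 5.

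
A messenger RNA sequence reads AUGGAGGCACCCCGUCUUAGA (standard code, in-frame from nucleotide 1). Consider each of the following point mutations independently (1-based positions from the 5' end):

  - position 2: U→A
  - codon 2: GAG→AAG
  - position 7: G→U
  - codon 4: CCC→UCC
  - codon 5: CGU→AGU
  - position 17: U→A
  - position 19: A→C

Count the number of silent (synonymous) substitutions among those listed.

Codon 1: AUG (Met) → AAG (Lys) — missense.
Codon 2: GAG (Glu) → AAG (Lys) — missense.
Codon 3: GCA (Ala) → UCA (Ser) — missense.
Codon 4: CCC (Pro) → UCC (Ser) — missense.
Codon 5: CGU (Arg) → AGU (Ser) — missense.
Codon 6: CUU (Leu) → CAU (His) — missense.
Codon 7: AGA (Arg) → CGA (Arg) — synonymous.
Synonymous: 1 of 7.

1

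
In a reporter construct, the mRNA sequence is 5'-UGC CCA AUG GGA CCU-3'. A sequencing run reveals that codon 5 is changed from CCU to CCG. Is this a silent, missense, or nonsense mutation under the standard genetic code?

silent

Position 15 falls in codon 5: CCU → Pro.
After the substitution the codon is CCG → Pro.
Both encode Pro, so the change is synonymous.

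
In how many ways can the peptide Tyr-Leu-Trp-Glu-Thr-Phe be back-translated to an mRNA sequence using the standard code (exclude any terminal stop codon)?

192

Tyr: 2 codons.
Leu: 6 codons.
Trp: 1 codon.
Glu: 2 codons.
Thr: 4 codons.
Phe: 2 codons.
2 × 6 × 1 × 2 × 4 × 2 = 192.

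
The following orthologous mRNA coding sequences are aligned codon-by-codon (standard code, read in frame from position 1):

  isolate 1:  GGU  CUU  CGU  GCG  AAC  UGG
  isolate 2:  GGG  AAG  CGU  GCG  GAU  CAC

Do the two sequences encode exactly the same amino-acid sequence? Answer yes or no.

no

Codon 1: GGU Gly / GGG Gly — synonymous.
Codon 2: CUU Leu / AAG Lys — nonsynonymous.
Codon 3: CGU Arg / CGU Arg — identical.
Codon 4: GCG Ala / GCG Ala — identical.
Codon 5: AAC Asn / GAU Asp — nonsynonymous.
Codon 6: UGG Trp / CAC His — nonsynonymous.
Nonsynonymous differences: 3 → different protein.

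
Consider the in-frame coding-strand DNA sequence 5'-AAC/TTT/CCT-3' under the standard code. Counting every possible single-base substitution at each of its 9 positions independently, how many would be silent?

Codon 1 (AAC, Asn): 1 synonymous substitution.
Codon 2 (TTT, Phe): 1 synonymous substitution.
Codon 3 (CCT, Pro): 3 synonymous substitutions.
Total: 1 + 1 + 3 = 5.

5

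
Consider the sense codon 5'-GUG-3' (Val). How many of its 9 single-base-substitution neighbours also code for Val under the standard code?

Position 1: none → 0 synonymous.
Position 2: none → 0 synonymous.
Position 3: GUU, GUC, GUA → 3 synonymous.
Total: 0 + 0 + 3 = 3.

3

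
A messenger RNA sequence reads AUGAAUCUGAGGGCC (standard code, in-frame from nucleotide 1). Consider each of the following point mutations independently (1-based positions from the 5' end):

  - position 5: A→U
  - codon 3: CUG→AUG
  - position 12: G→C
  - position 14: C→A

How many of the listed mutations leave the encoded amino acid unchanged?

Codon 2: AAU (Asn) → AUU (Ile) — missense.
Codon 3: CUG (Leu) → AUG (Met) — missense.
Codon 4: AGG (Arg) → AGC (Ser) — missense.
Codon 5: GCC (Ala) → GAC (Asp) — missense.
Synonymous: 0 of 4.

0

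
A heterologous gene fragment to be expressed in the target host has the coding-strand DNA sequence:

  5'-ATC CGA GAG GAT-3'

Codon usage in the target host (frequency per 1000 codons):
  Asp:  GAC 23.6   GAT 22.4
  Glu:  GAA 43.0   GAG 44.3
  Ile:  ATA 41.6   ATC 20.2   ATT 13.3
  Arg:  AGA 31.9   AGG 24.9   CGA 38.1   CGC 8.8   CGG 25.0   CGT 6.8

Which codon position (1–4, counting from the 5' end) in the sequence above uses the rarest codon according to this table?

1

Codon 1 ATC (Ile): 20.2 per 1000.
Codon 2 CGA (Arg): 38.1 per 1000.
Codon 3 GAG (Glu): 44.3 per 1000.
Codon 4 GAT (Asp): 22.4 per 1000.
Lowest frequency is 20.2 at codon 1.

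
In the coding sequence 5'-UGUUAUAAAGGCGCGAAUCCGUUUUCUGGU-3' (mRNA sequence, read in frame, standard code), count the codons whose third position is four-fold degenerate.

5

Codon 1 UGU (Cys): third position 2-fold.
Codon 2 UAU (Tyr): third position 2-fold.
Codon 3 AAA (Lys): third position 2-fold.
Codon 4 GGC (Gly): third position 4-fold.
Codon 5 GCG (Ala): third position 4-fold.
Codon 6 AAU (Asn): third position 2-fold.
Codon 7 CCG (Pro): third position 4-fold.
Codon 8 UUU (Phe): third position 2-fold.
Codon 9 UCU (Ser): third position 4-fold.
Codon 10 GGU (Gly): third position 4-fold.
Four-fold degenerate third positions: 5.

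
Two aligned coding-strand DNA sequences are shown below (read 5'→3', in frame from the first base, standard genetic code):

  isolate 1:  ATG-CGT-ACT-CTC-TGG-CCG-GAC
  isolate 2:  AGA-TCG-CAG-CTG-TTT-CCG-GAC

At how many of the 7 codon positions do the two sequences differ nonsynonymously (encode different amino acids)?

Codon 1: ATG Met / AGA Arg — nonsynonymous.
Codon 2: CGT Arg / TCG Ser — nonsynonymous.
Codon 3: ACT Thr / CAG Gln — nonsynonymous.
Codon 4: CTC Leu / CTG Leu — synonymous.
Codon 5: TGG Trp / TTT Phe — nonsynonymous.
Codon 6: CCG Pro / CCG Pro — identical.
Codon 7: GAC Asp / GAC Asp — identical.
Nonsynonymous differences: 4.

4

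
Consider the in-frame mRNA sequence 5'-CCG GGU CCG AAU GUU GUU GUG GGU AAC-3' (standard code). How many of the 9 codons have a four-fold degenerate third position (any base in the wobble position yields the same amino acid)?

Codon 1 CCG (Pro): third position 4-fold.
Codon 2 GGU (Gly): third position 4-fold.
Codon 3 CCG (Pro): third position 4-fold.
Codon 4 AAU (Asn): third position 2-fold.
Codon 5 GUU (Val): third position 4-fold.
Codon 6 GUU (Val): third position 4-fold.
Codon 7 GUG (Val): third position 4-fold.
Codon 8 GGU (Gly): third position 4-fold.
Codon 9 AAC (Asn): third position 2-fold.
Four-fold degenerate third positions: 7.

7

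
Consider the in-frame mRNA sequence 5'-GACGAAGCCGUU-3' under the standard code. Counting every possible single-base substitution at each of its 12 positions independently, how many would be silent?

Codon 1 (GAC, Asp): 1 synonymous substitution.
Codon 2 (GAA, Glu): 1 synonymous substitution.
Codon 3 (GCC, Ala): 3 synonymous substitutions.
Codon 4 (GUU, Val): 3 synonymous substitutions.
Total: 1 + 1 + 3 + 3 = 8.

8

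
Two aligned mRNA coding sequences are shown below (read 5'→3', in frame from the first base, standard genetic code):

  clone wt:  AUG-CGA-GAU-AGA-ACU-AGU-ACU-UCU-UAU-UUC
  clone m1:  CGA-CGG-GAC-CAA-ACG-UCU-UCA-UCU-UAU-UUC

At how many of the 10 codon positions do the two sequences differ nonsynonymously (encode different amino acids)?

3

Codon 1: AUG Met / CGA Arg — nonsynonymous.
Codon 2: CGA Arg / CGG Arg — synonymous.
Codon 3: GAU Asp / GAC Asp — synonymous.
Codon 4: AGA Arg / CAA Gln — nonsynonymous.
Codon 5: ACU Thr / ACG Thr — synonymous.
Codon 6: AGU Ser / UCU Ser — synonymous.
Codon 7: ACU Thr / UCA Ser — nonsynonymous.
Codon 8: UCU Ser / UCU Ser — identical.
Codon 9: UAU Tyr / UAU Tyr — identical.
Codon 10: UUC Phe / UUC Phe — identical.
Nonsynonymous differences: 3.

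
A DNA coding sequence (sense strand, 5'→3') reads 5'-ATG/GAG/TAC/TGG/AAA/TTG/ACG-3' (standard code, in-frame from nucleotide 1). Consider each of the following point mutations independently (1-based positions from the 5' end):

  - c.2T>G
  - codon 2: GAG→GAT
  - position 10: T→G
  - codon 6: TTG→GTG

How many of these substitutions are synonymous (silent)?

Codon 1: ATG (Met) → AGG (Arg) — missense.
Codon 2: GAG (Glu) → GAT (Asp) — missense.
Codon 4: TGG (Trp) → GGG (Gly) — missense.
Codon 6: TTG (Leu) → GTG (Val) — missense.
Synonymous: 0 of 4.

0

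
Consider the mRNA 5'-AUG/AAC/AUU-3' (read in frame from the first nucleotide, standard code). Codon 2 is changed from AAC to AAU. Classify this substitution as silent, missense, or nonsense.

silent

Position 6 falls in codon 2: AAC → Asn.
After the substitution the codon is AAU → Asn.
Both encode Asn, so the change is synonymous.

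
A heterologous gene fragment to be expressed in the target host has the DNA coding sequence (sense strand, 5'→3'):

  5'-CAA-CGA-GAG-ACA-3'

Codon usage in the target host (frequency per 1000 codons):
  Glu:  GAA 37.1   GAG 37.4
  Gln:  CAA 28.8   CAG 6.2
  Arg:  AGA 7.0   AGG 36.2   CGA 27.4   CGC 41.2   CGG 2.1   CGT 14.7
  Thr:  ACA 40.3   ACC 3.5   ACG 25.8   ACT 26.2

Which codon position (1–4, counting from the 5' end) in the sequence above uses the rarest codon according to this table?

Codon 1 CAA (Gln): 28.8 per 1000.
Codon 2 CGA (Arg): 27.4 per 1000.
Codon 3 GAG (Glu): 37.4 per 1000.
Codon 4 ACA (Thr): 40.3 per 1000.
Lowest frequency is 27.4 at codon 2.

2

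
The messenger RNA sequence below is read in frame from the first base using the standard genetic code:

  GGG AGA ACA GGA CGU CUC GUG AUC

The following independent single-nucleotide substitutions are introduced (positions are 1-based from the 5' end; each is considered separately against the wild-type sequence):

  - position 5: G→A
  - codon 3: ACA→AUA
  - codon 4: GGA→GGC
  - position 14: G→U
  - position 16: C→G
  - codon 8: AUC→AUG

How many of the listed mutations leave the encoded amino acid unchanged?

1

Codon 2: AGA (Arg) → AAA (Lys) — missense.
Codon 3: ACA (Thr) → AUA (Ile) — missense.
Codon 4: GGA (Gly) → GGC (Gly) — synonymous.
Codon 5: CGU (Arg) → CUU (Leu) — missense.
Codon 6: CUC (Leu) → GUC (Val) — missense.
Codon 8: AUC (Ile) → AUG (Met) — missense.
Synonymous: 1 of 6.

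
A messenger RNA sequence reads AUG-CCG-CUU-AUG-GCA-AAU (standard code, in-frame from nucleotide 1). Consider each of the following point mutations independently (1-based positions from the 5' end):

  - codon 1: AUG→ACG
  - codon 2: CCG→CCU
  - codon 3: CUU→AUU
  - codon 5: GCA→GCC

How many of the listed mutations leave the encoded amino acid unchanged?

Codon 1: AUG (Met) → ACG (Thr) — missense.
Codon 2: CCG (Pro) → CCU (Pro) — synonymous.
Codon 3: CUU (Leu) → AUU (Ile) — missense.
Codon 5: GCA (Ala) → GCC (Ala) — synonymous.
Synonymous: 2 of 4.

2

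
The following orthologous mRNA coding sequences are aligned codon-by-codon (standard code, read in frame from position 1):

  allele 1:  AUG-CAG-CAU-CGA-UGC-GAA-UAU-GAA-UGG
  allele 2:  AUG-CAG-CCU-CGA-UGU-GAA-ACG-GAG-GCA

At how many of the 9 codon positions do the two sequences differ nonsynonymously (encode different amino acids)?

3

Codon 1: AUG Met / AUG Met — identical.
Codon 2: CAG Gln / CAG Gln — identical.
Codon 3: CAU His / CCU Pro — nonsynonymous.
Codon 4: CGA Arg / CGA Arg — identical.
Codon 5: UGC Cys / UGU Cys — synonymous.
Codon 6: GAA Glu / GAA Glu — identical.
Codon 7: UAU Tyr / ACG Thr — nonsynonymous.
Codon 8: GAA Glu / GAG Glu — synonymous.
Codon 9: UGG Trp / GCA Ala — nonsynonymous.
Nonsynonymous differences: 3.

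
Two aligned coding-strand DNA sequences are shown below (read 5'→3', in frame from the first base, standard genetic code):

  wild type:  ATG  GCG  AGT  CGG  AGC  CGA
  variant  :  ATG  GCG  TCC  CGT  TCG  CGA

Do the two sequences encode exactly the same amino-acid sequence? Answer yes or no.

Codon 1: ATG Met / ATG Met — identical.
Codon 2: GCG Ala / GCG Ala — identical.
Codon 3: AGT Ser / TCC Ser — synonymous.
Codon 4: CGG Arg / CGT Arg — synonymous.
Codon 5: AGC Ser / TCG Ser — synonymous.
Codon 6: CGA Arg / CGA Arg — identical.
Nonsynonymous differences: 0 → same protein.

yes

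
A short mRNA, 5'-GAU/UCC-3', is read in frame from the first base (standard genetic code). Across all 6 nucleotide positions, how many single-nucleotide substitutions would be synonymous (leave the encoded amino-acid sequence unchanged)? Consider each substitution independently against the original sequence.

4

Codon 1 (GAU, Asp): 1 synonymous substitution.
Codon 2 (UCC, Ser): 3 synonymous substitutions.
Total: 1 + 3 = 4.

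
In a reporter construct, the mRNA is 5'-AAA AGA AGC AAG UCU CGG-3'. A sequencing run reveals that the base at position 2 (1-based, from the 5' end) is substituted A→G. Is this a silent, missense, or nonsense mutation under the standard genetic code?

missense

Position 2 falls in codon 1: AAA → Lys.
After the substitution the codon is AGA → Arg.
Lys ≠ Arg, so this is a missense mutation.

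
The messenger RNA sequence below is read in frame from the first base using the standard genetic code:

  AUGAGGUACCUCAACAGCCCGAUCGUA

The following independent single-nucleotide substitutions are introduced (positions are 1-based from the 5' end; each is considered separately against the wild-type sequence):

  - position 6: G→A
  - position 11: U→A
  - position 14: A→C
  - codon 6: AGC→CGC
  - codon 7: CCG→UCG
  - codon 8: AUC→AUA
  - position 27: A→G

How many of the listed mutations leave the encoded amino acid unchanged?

Codon 2: AGG (Arg) → AGA (Arg) — synonymous.
Codon 4: CUC (Leu) → CAC (His) — missense.
Codon 5: AAC (Asn) → ACC (Thr) — missense.
Codon 6: AGC (Ser) → CGC (Arg) — missense.
Codon 7: CCG (Pro) → UCG (Ser) — missense.
Codon 8: AUC (Ile) → AUA (Ile) — synonymous.
Codon 9: GUA (Val) → GUG (Val) — synonymous.
Synonymous: 3 of 7.

3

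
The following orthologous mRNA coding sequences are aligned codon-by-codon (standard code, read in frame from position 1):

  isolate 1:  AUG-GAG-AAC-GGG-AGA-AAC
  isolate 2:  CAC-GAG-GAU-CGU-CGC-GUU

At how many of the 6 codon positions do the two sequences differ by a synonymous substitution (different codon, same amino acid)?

Codon 1: AUG Met / CAC His — nonsynonymous.
Codon 2: GAG Glu / GAG Glu — identical.
Codon 3: AAC Asn / GAU Asp — nonsynonymous.
Codon 4: GGG Gly / CGU Arg — nonsynonymous.
Codon 5: AGA Arg / CGC Arg — synonymous.
Codon 6: AAC Asn / GUU Val — nonsynonymous.
Synonymous differences: 1.

1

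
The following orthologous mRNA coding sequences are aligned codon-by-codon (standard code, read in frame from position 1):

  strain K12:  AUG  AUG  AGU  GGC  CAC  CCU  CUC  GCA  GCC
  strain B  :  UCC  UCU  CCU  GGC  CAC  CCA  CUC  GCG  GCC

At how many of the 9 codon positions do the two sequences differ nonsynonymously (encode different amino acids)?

3

Codon 1: AUG Met / UCC Ser — nonsynonymous.
Codon 2: AUG Met / UCU Ser — nonsynonymous.
Codon 3: AGU Ser / CCU Pro — nonsynonymous.
Codon 4: GGC Gly / GGC Gly — identical.
Codon 5: CAC His / CAC His — identical.
Codon 6: CCU Pro / CCA Pro — synonymous.
Codon 7: CUC Leu / CUC Leu — identical.
Codon 8: GCA Ala / GCG Ala — synonymous.
Codon 9: GCC Ala / GCC Ala — identical.
Nonsynonymous differences: 3.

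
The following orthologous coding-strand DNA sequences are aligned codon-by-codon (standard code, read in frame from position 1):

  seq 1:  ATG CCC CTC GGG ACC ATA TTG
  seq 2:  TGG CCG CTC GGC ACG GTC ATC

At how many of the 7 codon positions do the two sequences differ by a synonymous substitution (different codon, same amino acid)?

Codon 1: ATG Met / TGG Trp — nonsynonymous.
Codon 2: CCC Pro / CCG Pro — synonymous.
Codon 3: CTC Leu / CTC Leu — identical.
Codon 4: GGG Gly / GGC Gly — synonymous.
Codon 5: ACC Thr / ACG Thr — synonymous.
Codon 6: ATA Ile / GTC Val — nonsynonymous.
Codon 7: TTG Leu / ATC Ile — nonsynonymous.
Synonymous differences: 3.

3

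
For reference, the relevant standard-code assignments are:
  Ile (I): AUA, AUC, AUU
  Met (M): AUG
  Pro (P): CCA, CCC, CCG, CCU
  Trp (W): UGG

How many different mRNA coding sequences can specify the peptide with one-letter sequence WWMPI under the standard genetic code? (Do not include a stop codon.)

Trp: 1 codon.
Trp: 1 codon.
Met: 1 codon.
Pro: 4 codons.
Ile: 3 codons.
1 × 1 × 1 × 4 × 3 = 12.

12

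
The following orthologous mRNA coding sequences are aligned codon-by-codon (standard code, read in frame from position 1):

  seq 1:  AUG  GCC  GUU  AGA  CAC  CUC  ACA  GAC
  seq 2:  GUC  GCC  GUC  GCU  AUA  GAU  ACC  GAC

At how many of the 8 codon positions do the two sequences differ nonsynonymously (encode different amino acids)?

4

Codon 1: AUG Met / GUC Val — nonsynonymous.
Codon 2: GCC Ala / GCC Ala — identical.
Codon 3: GUU Val / GUC Val — synonymous.
Codon 4: AGA Arg / GCU Ala — nonsynonymous.
Codon 5: CAC His / AUA Ile — nonsynonymous.
Codon 6: CUC Leu / GAU Asp — nonsynonymous.
Codon 7: ACA Thr / ACC Thr — synonymous.
Codon 8: GAC Asp / GAC Asp — identical.
Nonsynonymous differences: 4.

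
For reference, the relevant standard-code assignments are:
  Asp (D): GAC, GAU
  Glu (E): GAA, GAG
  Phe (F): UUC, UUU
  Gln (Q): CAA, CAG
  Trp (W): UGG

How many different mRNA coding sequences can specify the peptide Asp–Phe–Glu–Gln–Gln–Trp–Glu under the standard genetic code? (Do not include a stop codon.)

64

Asp: 2 codons.
Phe: 2 codons.
Glu: 2 codons.
Gln: 2 codons.
Gln: 2 codons.
Trp: 1 codon.
Glu: 2 codons.
2 × 2 × 2 × 2 × 2 × 1 × 2 = 64.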